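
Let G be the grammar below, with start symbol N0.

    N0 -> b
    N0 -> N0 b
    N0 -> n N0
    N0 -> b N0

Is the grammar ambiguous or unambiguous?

Ambiguous

Witness: b b

Derivation 1: N0 ⇒ N0 b ⇒ b b
Derivation 2: N0 ⇒ b N0 ⇒ b b

Two distinct leftmost derivations for the same string.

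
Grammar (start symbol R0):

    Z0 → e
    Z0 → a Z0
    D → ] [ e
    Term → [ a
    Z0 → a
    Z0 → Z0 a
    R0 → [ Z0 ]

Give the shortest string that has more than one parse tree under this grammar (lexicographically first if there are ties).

length 3: no string has ≥2 trees
length 4: [ a a ] has 2 parse trees

Two derivations of [ a a ]:
  R0 ⇒ [ Z0 ] ⇒ [ a Z0 ] ⇒ [ a a ]
  R0 ⇒ [ Z0 ] ⇒ [ Z0 a ] ⇒ [ a a ]

[ a a ]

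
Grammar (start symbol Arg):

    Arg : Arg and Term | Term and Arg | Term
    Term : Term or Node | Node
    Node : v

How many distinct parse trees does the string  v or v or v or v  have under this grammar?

Parse trees for v or v or v or v:
  [Arg [Term [Term [Term [Term [Node v]] or [Node v]] or [Node v]] or [Node v]]]

1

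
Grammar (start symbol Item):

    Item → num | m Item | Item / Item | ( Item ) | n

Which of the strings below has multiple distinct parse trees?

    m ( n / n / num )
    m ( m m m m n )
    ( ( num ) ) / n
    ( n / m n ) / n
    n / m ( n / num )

m ( n / n / num ): 2 trees
m ( m m m m n ): 1 tree
( ( num ) ) / n: 1 tree
( n / m n ) / n: 1 tree
n / m ( n / num ): 1 tree

m ( n / n / num )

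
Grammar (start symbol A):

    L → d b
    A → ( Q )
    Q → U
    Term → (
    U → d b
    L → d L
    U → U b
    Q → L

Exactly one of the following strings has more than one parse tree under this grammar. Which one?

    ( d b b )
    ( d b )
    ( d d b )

( d b b ): 1 tree
( d b ): 2 trees
( d d b ): 1 tree

( d b )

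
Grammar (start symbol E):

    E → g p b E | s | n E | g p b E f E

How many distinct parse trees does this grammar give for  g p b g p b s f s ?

2

Parse trees for g p b g p b s f s:
  [E g p b [E g p b [E s] f [E s]]]
  [E g p b [E g p b [E s]] f [E s]]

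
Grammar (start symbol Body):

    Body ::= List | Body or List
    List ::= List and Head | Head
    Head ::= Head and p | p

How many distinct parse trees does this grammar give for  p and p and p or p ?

4

Parse trees for p and p and p or p:
  [Body [Body [List [List [Head p]] and [Head [Head p] and p]]] or [List [Head p]]]
  [Body [Body [List [List [List [Head p]] and [Head p]] and [Head p]]] or [List [Head p]]]
  [Body [Body [List [List [Head [Head p] and p]] and [Head p]]] or [List [Head p]]]
  [Body [Body [List [Head [Head [Head p] and p] and p]]] or [List [Head p]]]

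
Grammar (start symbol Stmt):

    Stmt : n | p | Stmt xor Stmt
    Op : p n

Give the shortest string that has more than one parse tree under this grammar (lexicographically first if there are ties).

n xor n xor n

length 1: no string has ≥2 trees
length 3: no string has ≥2 trees
length 5: n xor n xor n has 2 parse trees

Two derivations of n xor n xor n:
  Stmt ⇒ Stmt xor Stmt ⇒ n xor Stmt ⇒ n xor Stmt xor Stmt ⇒ n xor n xor Stmt ⇒ n xor n xor n
  Stmt ⇒ Stmt xor Stmt ⇒ Stmt xor Stmt xor Stmt ⇒ n xor Stmt xor Stmt ⇒ n xor n xor Stmt ⇒ n xor n xor n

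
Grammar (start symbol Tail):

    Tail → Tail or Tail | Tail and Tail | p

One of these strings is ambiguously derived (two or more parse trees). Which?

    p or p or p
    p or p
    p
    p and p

p or p or p

p or p or p: 2 trees
p or p: 1 tree
p: 1 tree
p and p: 1 tree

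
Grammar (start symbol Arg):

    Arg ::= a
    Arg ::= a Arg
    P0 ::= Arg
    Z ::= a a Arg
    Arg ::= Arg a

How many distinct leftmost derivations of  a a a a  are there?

8

Parse trees for a a a a:
  [Arg a [Arg a [Arg a [Arg a]]]]
  [Arg a [Arg a [Arg [Arg a] a]]]
  [Arg a [Arg [Arg a [Arg a]] a]]
  [Arg a [Arg [Arg [Arg a] a] a]]
  [Arg [Arg a [Arg a [Arg a]]] a]
  [Arg [Arg a [Arg [Arg a] a]] a]
  [Arg [Arg [Arg a [Arg a]] a] a]
  [Arg [Arg [Arg [Arg a] a] a] a]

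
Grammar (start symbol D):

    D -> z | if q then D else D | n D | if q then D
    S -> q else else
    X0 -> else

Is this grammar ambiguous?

Witness: if q then if q then z else z

Derivation 1: D ⇒ if q then D else D ⇒ if q then if q then D else D ⇒ if q then if q then z else D ⇒ if q then if q then z else z
Derivation 2: D ⇒ if q then D ⇒ if q then if q then D else D ⇒ if q then if q then z else D ⇒ if q then if q then z else z

Two distinct leftmost derivations for the same string.

Ambiguous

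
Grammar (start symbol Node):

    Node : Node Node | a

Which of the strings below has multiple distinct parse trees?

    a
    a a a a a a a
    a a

a a a a a a a

a: 1 tree
a a a a a a a: 132 trees
a a: 1 tree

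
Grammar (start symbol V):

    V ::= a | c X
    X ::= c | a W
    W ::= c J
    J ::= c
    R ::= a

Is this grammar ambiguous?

Unambiguous

(R is unreachable from V, so its rules don't affect L(V).) The reachable rules are right-linear with at most one rule per (nonterminal, next-terminal) pair. Each input token forces the next rule, so parsing is deterministic.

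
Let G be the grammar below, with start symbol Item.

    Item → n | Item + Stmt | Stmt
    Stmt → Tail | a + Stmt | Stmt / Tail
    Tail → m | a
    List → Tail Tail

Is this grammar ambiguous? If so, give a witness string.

Witness: a + a

Derivation 1: Item ⇒ Item + Stmt ⇒ Stmt + Stmt ⇒ Tail + Stmt ⇒ a + Stmt ⇒ a + Tail ⇒ a + a
Derivation 2: Item ⇒ Stmt ⇒ a + Stmt ⇒ a + Tail ⇒ a + a

Two distinct leftmost derivations for the same string.

Ambiguous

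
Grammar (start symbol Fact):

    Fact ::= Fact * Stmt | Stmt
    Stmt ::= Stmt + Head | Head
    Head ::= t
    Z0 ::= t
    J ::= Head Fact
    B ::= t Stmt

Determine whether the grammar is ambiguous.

Unambiguous

(Z0, J, B are unreachable from Fact, so their rules don't affect L(Fact).) Fact → Fact * Stmt | Stmt  ;  Stmt → Stmt + Head | Head  — a left-associative chain with Head at the bottom. Each string factors uniquely by precedence.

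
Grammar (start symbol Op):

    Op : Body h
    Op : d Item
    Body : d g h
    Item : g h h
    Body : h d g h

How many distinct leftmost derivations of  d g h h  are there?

2

Parse trees for d g h h:
  [Op [Body d g h] h]
  [Op d [Item g h h]]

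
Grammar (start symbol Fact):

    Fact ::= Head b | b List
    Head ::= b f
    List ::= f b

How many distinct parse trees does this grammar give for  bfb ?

Parse trees for bfb:
  [Fact [Head b f] b]
  [Fact b [List f b]]

2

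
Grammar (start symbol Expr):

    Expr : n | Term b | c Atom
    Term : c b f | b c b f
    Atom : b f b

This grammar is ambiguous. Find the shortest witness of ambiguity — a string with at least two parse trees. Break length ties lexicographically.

c b f b

length 1: no string has ≥2 trees
length 4: c b f b has 2 parse trees

Two derivations of c b f b:
  Expr ⇒ Term b ⇒ c b f b
  Expr ⇒ c Atom ⇒ c b f b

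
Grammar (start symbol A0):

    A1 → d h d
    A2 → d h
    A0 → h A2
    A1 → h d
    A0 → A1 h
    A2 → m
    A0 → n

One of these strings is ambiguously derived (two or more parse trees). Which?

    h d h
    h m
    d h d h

h d h

h d h: 2 trees
h m: 1 tree
d h d h: 1 tree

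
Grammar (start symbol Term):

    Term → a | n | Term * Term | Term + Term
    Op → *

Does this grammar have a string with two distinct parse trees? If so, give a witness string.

Witness: a * a * a

Derivation 1: Term ⇒ Term * Term ⇒ a * Term ⇒ a * Term * Term ⇒ a * a * Term ⇒ a * a * a
Derivation 2: Term ⇒ Term * Term ⇒ Term * Term * Term ⇒ a * Term * Term ⇒ a * a * Term ⇒ a * a * a

Two distinct leftmost derivations for the same string.

Ambiguous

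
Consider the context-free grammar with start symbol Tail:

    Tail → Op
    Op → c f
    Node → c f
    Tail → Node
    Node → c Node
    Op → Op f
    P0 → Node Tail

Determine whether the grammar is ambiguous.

Ambiguous

Witness: c f

Derivation 1: Tail ⇒ Op ⇒ c f
Derivation 2: Tail ⇒ Node ⇒ c f

Two distinct leftmost derivations for the same string.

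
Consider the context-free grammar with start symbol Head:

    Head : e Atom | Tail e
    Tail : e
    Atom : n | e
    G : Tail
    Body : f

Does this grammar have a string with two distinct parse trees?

Witness: e e

Derivation 1: Head ⇒ e Atom ⇒ e e
Derivation 2: Head ⇒ Tail e ⇒ e e

Two distinct leftmost derivations for the same string.

Ambiguous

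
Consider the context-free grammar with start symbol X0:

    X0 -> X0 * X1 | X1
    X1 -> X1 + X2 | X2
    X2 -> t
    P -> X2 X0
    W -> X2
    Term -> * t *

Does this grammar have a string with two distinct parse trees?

Unambiguous

(P, W, Term are unreachable from X0, so their rules don't affect L(X0).) The grammar is stratified — X0 handles '*' (left-recursive), X1 handles '+', X2 atoms. Each operator has a fixed associativity and precedence level, so every string has one parse.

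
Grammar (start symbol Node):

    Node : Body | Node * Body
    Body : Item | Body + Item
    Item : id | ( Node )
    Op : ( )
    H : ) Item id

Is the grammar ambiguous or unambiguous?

Unambiguous

Only Node, Body, Item are reachable from Node; ignoring the rest: This is a standard precedence ladder (Node over Body over Item), with each level left-recursive on its own operator ('*' at Node, '+' at Body). That structure is LR(1), hence unambiguous.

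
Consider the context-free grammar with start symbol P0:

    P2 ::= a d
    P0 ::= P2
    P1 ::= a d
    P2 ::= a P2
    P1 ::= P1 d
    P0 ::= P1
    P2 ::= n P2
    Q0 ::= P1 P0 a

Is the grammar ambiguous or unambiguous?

Ambiguous

Witness: a d

Derivation 1: P0 ⇒ P2 ⇒ a d
Derivation 2: P0 ⇒ P1 ⇒ a d

Two distinct leftmost derivations for the same string.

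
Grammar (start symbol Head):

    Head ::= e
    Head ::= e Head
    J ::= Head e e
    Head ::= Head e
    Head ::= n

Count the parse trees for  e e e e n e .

Parse trees for e e e e n e:
  [Head e [Head e [Head e [Head e [Head [Head n] e]]]]]
  [Head e [Head e [Head e [Head [Head e [Head n]] e]]]]
  [Head e [Head e [Head [Head e [Head e [Head n]]] e]]]
  [Head e [Head [Head e [Head e [Head e [Head n]]]] e]]
  [Head [Head e [Head e [Head e [Head e [Head n]]]]] e]

5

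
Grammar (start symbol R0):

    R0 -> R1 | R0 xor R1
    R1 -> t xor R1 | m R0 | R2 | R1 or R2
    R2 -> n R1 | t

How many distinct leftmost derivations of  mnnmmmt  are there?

Parse trees for mnnmmmt:
  [R0 [R1 m [R0 [R1 [R2 n [R1 [R2 n [R1 m [R0 [R1 m [R0 [R1 m [R0 [R1 [R2 t]]]]]]]]]]]]]]]

1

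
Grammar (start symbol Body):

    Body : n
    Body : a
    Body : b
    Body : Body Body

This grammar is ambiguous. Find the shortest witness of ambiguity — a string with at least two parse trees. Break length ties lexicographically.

a a a

length 1: no string has ≥2 trees
length 2: no string has ≥2 trees
length 3: a a a has 2 parse trees

Two derivations of a a a:
  Body ⇒ Body Body ⇒ a Body ⇒ a Body Body ⇒ a a Body ⇒ a a a
  Body ⇒ Body Body ⇒ Body Body Body ⇒ a Body Body ⇒ a a Body ⇒ a a a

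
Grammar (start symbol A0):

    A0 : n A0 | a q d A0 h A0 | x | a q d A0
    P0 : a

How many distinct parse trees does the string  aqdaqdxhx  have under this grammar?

Parse trees for aqdaqdxhx:
  [A0 a q d [A0 a q d [A0 x]] h [A0 x]]
  [A0 a q d [A0 a q d [A0 x] h [A0 x]]]

2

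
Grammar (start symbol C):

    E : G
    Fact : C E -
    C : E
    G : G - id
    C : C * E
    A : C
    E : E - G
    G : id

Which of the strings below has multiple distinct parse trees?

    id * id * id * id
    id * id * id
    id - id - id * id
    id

id - id - id * id

id * id * id * id: 1 tree
id * id * id: 1 tree
id - id - id * id: 4 trees
id: 1 tree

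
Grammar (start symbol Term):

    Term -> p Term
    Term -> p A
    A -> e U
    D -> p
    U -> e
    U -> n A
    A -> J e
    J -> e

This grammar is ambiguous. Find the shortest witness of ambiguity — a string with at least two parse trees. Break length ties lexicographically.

length 3: p e e has 2 parse trees

Two derivations of p e e:
  Term ⇒ p A ⇒ p e U ⇒ p e e
  Term ⇒ p A ⇒ p J e ⇒ p e e

p e e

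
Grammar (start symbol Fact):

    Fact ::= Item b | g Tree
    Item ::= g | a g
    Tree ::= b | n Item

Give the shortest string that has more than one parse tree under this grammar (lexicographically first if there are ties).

g b

length 2: g b has 2 parse trees

Two derivations of g b:
  Fact ⇒ Item b ⇒ g b
  Fact ⇒ g Tree ⇒ g b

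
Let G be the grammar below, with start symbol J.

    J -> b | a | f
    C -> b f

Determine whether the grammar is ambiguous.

Only J is reachable from J; ignoring the rest: Restricted to the reachable nonterminals, every rule has the form A → t or A → t B, and no two rules for the same A share a first terminal. The grammar encodes a DFA — one run per string.

Unambiguous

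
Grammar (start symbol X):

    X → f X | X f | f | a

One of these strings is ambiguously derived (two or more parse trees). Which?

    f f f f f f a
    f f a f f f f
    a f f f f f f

f f f f f f a: 1 tree
f f a f f f f: 15 trees
a f f f f f f: 1 tree

f f a f f f f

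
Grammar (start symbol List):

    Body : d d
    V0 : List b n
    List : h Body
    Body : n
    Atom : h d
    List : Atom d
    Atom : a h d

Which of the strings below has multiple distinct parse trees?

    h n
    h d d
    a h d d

h n: 1 tree
h d d: 2 trees
a h d d: 1 tree

h d d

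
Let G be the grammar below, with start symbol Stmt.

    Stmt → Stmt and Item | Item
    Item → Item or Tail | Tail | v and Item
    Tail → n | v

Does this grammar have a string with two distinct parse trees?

Ambiguous

Witness: v and n

Derivation 1: Stmt ⇒ Stmt and Item ⇒ Item and Item ⇒ Tail and Item ⇒ v and Item ⇒ v and Tail ⇒ v and n
Derivation 2: Stmt ⇒ Item ⇒ v and Item ⇒ v and Tail ⇒ v and n

Two distinct leftmost derivations for the same string.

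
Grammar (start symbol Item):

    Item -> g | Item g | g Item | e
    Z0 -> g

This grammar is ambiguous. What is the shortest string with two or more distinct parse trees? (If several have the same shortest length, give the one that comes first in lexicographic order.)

length 1: no string has ≥2 trees
length 2: g g has 2 parse trees

Two derivations of g g:
  Item ⇒ Item g ⇒ g g
  Item ⇒ g Item ⇒ g g

g g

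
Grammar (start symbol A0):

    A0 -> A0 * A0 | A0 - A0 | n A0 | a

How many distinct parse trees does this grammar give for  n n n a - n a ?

4

Parse trees for n n n a - n a:
  [A0 [A0 n [A0 n [A0 n [A0 a]]]] - [A0 n [A0 a]]]
  [A0 n [A0 [A0 n [A0 n [A0 a]]] - [A0 n [A0 a]]]]
  [A0 n [A0 n [A0 [A0 n [A0 a]] - [A0 n [A0 a]]]]]
  [A0 n [A0 n [A0 n [A0 [A0 a] - [A0 n [A0 a]]]]]]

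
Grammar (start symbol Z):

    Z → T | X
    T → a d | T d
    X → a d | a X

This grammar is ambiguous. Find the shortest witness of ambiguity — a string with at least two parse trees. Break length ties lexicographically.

a d

length 2: a d has 2 parse trees

Two derivations of a d:
  Z ⇒ T ⇒ a d
  Z ⇒ X ⇒ a d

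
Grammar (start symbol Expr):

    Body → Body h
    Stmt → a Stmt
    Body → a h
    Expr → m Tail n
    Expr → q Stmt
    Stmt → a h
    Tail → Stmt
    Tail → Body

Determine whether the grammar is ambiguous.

Ambiguous

Witness: m a h n

Derivation 1: Expr ⇒ m Tail n ⇒ m Stmt n ⇒ m a h n
Derivation 2: Expr ⇒ m Tail n ⇒ m Body n ⇒ m a h n

Two distinct leftmost derivations for the same string.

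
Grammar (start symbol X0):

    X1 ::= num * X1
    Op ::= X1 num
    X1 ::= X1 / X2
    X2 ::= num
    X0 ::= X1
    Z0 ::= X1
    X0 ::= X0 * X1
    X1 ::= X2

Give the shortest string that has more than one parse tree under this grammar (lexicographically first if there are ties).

num * num

length 1: no string has ≥2 trees
length 3: num * num has 2 parse trees

Two derivations of num * num:
  X0 ⇒ X1 ⇒ num * X1 ⇒ num * X2 ⇒ num * num
  X0 ⇒ X0 * X1 ⇒ X1 * X1 ⇒ X2 * X1 ⇒ num * X1 ⇒ num * X2 ⇒ num * num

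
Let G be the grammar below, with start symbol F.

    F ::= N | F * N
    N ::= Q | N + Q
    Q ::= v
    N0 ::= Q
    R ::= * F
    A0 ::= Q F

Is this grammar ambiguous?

(N0, R, A0 are unreachable from F, so their rules don't affect L(F).) F → F * N | N  ;  N → N + Q | Q  — a left-associative chain with Q at the bottom. Each string factors uniquely by precedence.

Unambiguous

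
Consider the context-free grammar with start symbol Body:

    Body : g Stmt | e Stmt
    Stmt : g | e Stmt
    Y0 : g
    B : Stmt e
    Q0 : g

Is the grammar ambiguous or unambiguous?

(Y0, B, Q0 are unreachable from Body, so their rules don't affect L(Body).) Restricted to the reachable nonterminals, every rule has the form A → t or A → t B, and no two rules for the same A share a first terminal. The grammar encodes a DFA — one run per string.

Unambiguous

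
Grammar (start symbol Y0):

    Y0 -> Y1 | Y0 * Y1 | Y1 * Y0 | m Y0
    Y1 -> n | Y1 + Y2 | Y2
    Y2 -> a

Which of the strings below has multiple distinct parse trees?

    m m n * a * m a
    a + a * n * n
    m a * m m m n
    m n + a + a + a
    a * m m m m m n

m m n * a * m a: 1 tree
a + a * n * n: 4 trees
m a * m m m n: 1 tree
m n + a + a + a: 1 tree
a * m m m m m n: 1 tree

a + a * n * n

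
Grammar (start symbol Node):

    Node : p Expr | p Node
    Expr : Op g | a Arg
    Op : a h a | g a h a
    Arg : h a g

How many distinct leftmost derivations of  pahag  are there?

Parse trees for pahag:
  [Node p [Expr [Op a h a] g]]
  [Node p [Expr a [Arg h a g]]]

2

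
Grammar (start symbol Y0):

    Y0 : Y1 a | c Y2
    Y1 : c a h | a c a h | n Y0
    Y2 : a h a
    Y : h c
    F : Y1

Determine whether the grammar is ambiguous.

Ambiguous

Witness: c a h a

Derivation 1: Y0 ⇒ Y1 a ⇒ c a h a
Derivation 2: Y0 ⇒ c Y2 ⇒ c a h a

Two distinct leftmost derivations for the same string.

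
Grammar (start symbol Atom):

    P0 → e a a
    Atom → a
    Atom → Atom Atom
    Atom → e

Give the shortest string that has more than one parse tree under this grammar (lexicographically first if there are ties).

length 1: no string has ≥2 trees
length 2: no string has ≥2 trees
length 3: a a a has 2 parse trees

Two derivations of a a a:
  Atom ⇒ Atom Atom ⇒ a Atom ⇒ a Atom Atom ⇒ a a Atom ⇒ a a a
  Atom ⇒ Atom Atom ⇒ Atom Atom Atom ⇒ a Atom Atom ⇒ a a Atom ⇒ a a a

a a a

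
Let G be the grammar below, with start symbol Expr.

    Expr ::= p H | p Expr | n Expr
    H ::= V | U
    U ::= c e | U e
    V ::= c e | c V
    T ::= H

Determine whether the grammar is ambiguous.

Witness: p c e

Derivation 1: Expr ⇒ p H ⇒ p V ⇒ p c e
Derivation 2: Expr ⇒ p H ⇒ p U ⇒ p c e

Two distinct leftmost derivations for the same string.

Ambiguous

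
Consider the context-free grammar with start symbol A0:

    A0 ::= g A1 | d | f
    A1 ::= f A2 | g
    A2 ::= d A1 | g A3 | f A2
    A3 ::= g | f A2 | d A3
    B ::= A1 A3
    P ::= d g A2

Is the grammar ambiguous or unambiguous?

Unambiguous

(B, P are unreachable from A0, so their rules don't affect L(A0).) Each reachable nonterminal has at most one production per leading terminal, and all productions are right-linear; the derivation is determined token-by-token.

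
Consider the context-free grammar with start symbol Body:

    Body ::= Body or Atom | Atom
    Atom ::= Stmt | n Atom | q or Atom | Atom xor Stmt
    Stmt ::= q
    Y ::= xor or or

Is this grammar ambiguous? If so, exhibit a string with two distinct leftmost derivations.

Ambiguous

Witness: q or q

Derivation 1: Body ⇒ Body or Atom ⇒ Atom or Atom ⇒ Stmt or Atom ⇒ q or Atom ⇒ q or Stmt ⇒ q or q
Derivation 2: Body ⇒ Atom ⇒ q or Atom ⇒ q or Stmt ⇒ q or q

Two distinct leftmost derivations for the same string.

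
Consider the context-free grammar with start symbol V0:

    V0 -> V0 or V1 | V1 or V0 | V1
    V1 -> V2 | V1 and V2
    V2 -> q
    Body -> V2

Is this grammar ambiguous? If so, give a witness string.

Ambiguous

Witness: q or q

Derivation 1: V0 ⇒ V0 or V1 ⇒ V1 or V1 ⇒ V2 or V1 ⇒ q or V1 ⇒ q or V2 ⇒ q or q
Derivation 2: V0 ⇒ V1 or V0 ⇒ V2 or V0 ⇒ q or V0 ⇒ q or V1 ⇒ q or V2 ⇒ q or q

Two distinct leftmost derivations for the same string.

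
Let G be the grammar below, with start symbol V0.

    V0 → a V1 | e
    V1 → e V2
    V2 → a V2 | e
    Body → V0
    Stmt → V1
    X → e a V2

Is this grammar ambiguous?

Unambiguous

Only V0, V1, V2 are reachable from V0; ignoring the rest: Each reachable nonterminal has at most one production per leading terminal, and all productions are right-linear; the derivation is determined token-by-token.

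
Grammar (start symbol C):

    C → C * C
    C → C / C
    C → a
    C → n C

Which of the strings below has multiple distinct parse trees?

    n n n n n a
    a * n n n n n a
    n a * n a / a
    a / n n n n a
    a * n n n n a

n a * n a / a

n n n n n a: 1 tree
a * n n n n n a: 1 tree
n a * n a / a: 7 trees
a / n n n n a: 1 tree
a * n n n n a: 1 tree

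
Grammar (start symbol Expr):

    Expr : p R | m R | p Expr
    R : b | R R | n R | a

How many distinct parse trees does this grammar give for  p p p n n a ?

1

Parse trees for p p p n n a:
  [Expr p [Expr p [Expr p [R n [R n [R a]]]]]]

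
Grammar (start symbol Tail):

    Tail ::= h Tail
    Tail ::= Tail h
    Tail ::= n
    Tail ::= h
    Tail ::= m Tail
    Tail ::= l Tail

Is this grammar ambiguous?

Witness: h h

Derivation 1: Tail ⇒ h Tail ⇒ h h
Derivation 2: Tail ⇒ Tail h ⇒ h h

Two distinct leftmost derivations for the same string.

Ambiguous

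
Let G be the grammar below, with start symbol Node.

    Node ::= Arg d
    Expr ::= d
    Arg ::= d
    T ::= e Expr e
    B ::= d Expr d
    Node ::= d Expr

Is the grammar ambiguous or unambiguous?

Witness: d d

Derivation 1: Node ⇒ Arg d ⇒ d d
Derivation 2: Node ⇒ d Expr ⇒ d d

Two distinct leftmost derivations for the same string.

Ambiguous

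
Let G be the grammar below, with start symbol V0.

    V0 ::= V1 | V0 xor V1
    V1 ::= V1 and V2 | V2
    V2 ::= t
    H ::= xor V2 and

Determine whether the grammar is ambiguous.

Unambiguous

(H is unreachable from V0, so its rules don't affect L(V0).) V0 → V0 xor V1 | V1  ;  V1 → V1 and V2 | V2  — a left-associative chain with V2 at the bottom. Each string factors uniquely by precedence.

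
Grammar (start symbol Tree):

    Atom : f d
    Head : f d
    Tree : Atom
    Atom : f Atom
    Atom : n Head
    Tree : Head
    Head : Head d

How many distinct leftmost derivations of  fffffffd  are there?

Parse trees for fffffffd:
  [Tree [Atom f [Atom f [Atom f [Atom f [Atom f [Atom f [Atom f d]]]]]]]]

1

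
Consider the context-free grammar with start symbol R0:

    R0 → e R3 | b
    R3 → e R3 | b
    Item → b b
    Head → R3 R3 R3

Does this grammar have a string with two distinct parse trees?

Unambiguous

Only R0, R3 are reachable from R0; ignoring the rest: The reachable rules are right-linear with at most one rule per (nonterminal, next-terminal) pair. Each input token forces the next rule, so parsing is deterministic.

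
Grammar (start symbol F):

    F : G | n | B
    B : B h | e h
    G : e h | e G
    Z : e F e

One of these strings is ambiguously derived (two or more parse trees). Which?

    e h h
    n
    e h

e h

e h h: 1 tree
n: 1 tree
e h: 2 trees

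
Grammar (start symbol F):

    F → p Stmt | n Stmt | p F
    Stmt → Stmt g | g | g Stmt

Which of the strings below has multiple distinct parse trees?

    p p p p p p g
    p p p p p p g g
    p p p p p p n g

p p p p p p g g

p p p p p p g: 1 tree
p p p p p p g g: 2 trees
p p p p p p n g: 1 tree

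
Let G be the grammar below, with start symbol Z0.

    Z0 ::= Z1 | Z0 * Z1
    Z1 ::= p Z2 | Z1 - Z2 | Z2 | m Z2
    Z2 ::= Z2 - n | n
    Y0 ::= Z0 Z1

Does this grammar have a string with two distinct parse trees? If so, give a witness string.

Witness: n - n

Derivation 1: Z0 ⇒ Z1 ⇒ Z1 - Z2 ⇒ Z2 - Z2 ⇒ n - Z2 ⇒ n - n
Derivation 2: Z0 ⇒ Z1 ⇒ Z2 ⇒ Z2 - n ⇒ n - n

Two distinct leftmost derivations for the same string.

Ambiguous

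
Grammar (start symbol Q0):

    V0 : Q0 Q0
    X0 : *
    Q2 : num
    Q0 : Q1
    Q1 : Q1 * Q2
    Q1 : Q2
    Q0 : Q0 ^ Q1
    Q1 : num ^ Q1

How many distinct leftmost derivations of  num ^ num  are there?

2

Parse trees for num ^ num:
  [Q0 [Q1 num ^ [Q1 [Q2 num]]]]
  [Q0 [Q0 [Q1 [Q2 num]]] ^ [Q1 [Q2 num]]]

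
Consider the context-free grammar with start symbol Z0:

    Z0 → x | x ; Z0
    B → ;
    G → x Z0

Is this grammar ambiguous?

Unambiguous

Only Z0 is reachable from Z0; ignoring the rest: Right-recursive list with a separator: after each atom, whether the separator follows determines the rule. One parse per string.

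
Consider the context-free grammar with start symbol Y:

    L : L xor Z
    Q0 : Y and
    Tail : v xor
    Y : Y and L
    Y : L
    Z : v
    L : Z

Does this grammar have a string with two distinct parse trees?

Only Y, L, Z are reachable from Y; ignoring the rest: Y → Y and L | L  ;  L → L xor Z | Z  — a left-associative chain with Z at the bottom. Each string factors uniquely by precedence.

Unambiguous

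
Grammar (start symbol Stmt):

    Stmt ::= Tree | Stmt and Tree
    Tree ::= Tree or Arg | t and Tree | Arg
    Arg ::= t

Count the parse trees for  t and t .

Parse trees for t and t:
  [Stmt [Tree t and [Tree [Arg t]]]]
  [Stmt [Stmt [Tree [Arg t]]] and [Tree [Arg t]]]

2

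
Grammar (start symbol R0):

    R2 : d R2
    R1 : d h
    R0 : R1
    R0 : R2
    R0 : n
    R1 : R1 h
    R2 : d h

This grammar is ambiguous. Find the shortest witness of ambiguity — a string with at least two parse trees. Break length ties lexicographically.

length 1: no string has ≥2 trees
length 2: d h has 2 parse trees

Two derivations of d h:
  R0 ⇒ R1 ⇒ d h
  R0 ⇒ R2 ⇒ d h

d h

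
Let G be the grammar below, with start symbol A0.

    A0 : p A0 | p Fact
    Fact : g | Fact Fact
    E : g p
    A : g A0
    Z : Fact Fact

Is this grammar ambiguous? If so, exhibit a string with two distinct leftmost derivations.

Ambiguous

Witness: p g g g

Derivation 1: A0 ⇒ p Fact ⇒ p Fact Fact ⇒ p g Fact ⇒ p g Fact Fact ⇒ p g g Fact ⇒ p g g g
Derivation 2: A0 ⇒ p Fact ⇒ p Fact Fact ⇒ p Fact Fact Fact ⇒ p g Fact Fact ⇒ p g g Fact ⇒ p g g g

Two distinct leftmost derivations for the same string.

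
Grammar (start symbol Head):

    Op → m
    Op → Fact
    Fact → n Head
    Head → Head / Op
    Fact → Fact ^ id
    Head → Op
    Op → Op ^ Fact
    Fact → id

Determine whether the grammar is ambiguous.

Ambiguous

Witness: id ^ id

Derivation 1: Head ⇒ Op ⇒ Fact ⇒ Fact ^ id ⇒ id ^ id
Derivation 2: Head ⇒ Op ⇒ Op ^ Fact ⇒ Fact ^ Fact ⇒ id ^ Fact ⇒ id ^ id

Two distinct leftmost derivations for the same string.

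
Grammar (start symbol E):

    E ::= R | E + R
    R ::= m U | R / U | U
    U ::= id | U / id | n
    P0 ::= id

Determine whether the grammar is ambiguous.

Ambiguous

Witness: id / id

Derivation 1: E ⇒ R ⇒ R / U ⇒ U / U ⇒ id / U ⇒ id / id
Derivation 2: E ⇒ R ⇒ U ⇒ U / id ⇒ id / id

Two distinct leftmost derivations for the same string.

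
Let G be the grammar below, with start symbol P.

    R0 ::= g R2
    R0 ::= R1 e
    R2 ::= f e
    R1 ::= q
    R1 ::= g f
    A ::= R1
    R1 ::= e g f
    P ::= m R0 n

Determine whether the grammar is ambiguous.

Witness: m g f e n

Derivation 1: P ⇒ m R0 n ⇒ m g R2 n ⇒ m g f e n
Derivation 2: P ⇒ m R0 n ⇒ m R1 e n ⇒ m g f e n

Two distinct leftmost derivations for the same string.

Ambiguous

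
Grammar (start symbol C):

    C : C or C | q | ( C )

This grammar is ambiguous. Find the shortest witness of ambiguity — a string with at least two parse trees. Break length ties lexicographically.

q or q or q

length 1: no string has ≥2 trees
length 3: no string has ≥2 trees
length 5: q or q or q has 2 parse trees

Two derivations of q or q or q:
  C ⇒ C or C ⇒ C or C or C ⇒ q or C or C ⇒ q or q or C ⇒ q or q or q
  C ⇒ C or C ⇒ q or C ⇒ q or C or C ⇒ q or q or C ⇒ q or q or q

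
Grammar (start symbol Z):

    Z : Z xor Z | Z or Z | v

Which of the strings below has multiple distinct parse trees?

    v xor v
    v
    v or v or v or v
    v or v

v or v or v or v

v xor v: 1 tree
v: 1 tree
v or v or v or v: 5 trees
v or v: 1 tree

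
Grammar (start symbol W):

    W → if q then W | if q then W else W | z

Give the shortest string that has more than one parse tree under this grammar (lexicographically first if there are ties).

if q then if q then z else z

length 1: no string has ≥2 trees
length 4: no string has ≥2 trees
length 6: no string has ≥2 trees
length 7: no string has ≥2 trees
length 9: if q then if q then z else z has 2 parse trees

Two derivations of if q then if q then z else z:
  W ⇒ if q then W ⇒ if q then if q then W else W ⇒ if q then if q then z else W ⇒ if q then if q then z else z
  W ⇒ if q then W else W ⇒ if q then if q then W else W ⇒ if q then if q then z else W ⇒ if q then if q then z else z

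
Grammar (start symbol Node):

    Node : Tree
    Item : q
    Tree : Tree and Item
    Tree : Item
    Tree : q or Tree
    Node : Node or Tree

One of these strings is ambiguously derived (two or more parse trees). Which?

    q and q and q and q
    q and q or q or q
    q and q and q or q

q and q or q or q

q and q and q and q: 1 tree
q and q or q or q: 2 trees
q and q and q or q: 1 tree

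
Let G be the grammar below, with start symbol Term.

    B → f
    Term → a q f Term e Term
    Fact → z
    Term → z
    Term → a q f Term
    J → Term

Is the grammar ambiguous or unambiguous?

Ambiguous

Witness: a q f a q f z e z

Derivation 1: Term ⇒ a q f Term e Term ⇒ a q f a q f Term e Term ⇒ a q f a q f z e Term ⇒ a q f a q f z e z
Derivation 2: Term ⇒ a q f Term ⇒ a q f a q f Term e Term ⇒ a q f a q f z e Term ⇒ a q f a q f z e z

Two distinct leftmost derivations for the same string.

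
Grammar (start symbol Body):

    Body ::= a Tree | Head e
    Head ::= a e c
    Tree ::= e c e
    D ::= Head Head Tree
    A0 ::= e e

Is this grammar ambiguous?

Witness: a e c e

Derivation 1: Body ⇒ a Tree ⇒ a e c e
Derivation 2: Body ⇒ Head e ⇒ a e c e

Two distinct leftmost derivations for the same string.

Ambiguous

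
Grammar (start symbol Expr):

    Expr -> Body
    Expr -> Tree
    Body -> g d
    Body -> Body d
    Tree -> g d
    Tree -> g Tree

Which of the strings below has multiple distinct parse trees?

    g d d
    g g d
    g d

g d

g d d: 1 tree
g g d: 1 tree
g d: 2 trees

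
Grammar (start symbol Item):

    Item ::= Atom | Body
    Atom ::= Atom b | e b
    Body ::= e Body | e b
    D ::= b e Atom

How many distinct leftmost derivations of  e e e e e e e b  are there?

Parse trees for e e e e e e e b:
  [Item [Body e [Body e [Body e [Body e [Body e [Body e [Body e b]]]]]]]]

1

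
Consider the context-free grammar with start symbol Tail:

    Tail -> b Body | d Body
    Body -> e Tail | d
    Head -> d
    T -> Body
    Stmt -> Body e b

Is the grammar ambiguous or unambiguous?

Unambiguous

Only Tail, Body are reachable from Tail; ignoring the rest: Restricted to the reachable nonterminals, every rule has the form A → t or A → t B, and no two rules for the same A share a first terminal. The grammar encodes a DFA — one run per string.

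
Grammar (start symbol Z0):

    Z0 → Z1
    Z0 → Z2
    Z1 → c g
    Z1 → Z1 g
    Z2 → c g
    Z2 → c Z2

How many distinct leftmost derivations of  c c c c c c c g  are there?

1

Parse trees for c c c c c c c g:
  [Z0 [Z2 c [Z2 c [Z2 c [Z2 c [Z2 c [Z2 c [Z2 c g]]]]]]]]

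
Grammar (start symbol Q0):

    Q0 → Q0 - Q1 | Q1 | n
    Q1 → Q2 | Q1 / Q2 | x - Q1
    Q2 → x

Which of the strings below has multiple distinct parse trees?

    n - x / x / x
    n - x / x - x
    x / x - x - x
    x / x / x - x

x / x - x - x

n - x / x / x: 1 tree
n - x / x - x: 1 tree
x / x - x - x: 2 trees
x / x / x - x: 1 tree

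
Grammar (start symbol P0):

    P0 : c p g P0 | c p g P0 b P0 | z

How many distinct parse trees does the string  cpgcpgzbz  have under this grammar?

Parse trees for cpgcpgzbz:
  [P0 c p g [P0 c p g [P0 z] b [P0 z]]]
  [P0 c p g [P0 c p g [P0 z]] b [P0 z]]

2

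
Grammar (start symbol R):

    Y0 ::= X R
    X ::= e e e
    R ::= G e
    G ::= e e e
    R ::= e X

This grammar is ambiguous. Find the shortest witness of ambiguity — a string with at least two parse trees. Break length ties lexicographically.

length 4: e e e e has 2 parse trees

Two derivations of e e e e:
  R ⇒ G e ⇒ e e e e
  R ⇒ e X ⇒ e e e e

e e e e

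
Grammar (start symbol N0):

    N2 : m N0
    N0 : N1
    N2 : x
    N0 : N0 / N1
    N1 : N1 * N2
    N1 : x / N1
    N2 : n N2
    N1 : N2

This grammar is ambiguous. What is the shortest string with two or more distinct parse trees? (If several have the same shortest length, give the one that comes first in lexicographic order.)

length 1: no string has ≥2 trees
length 2: no string has ≥2 trees
length 3: x / x has 2 parse trees

Two derivations of x / x:
  N0 ⇒ N1 ⇒ x / N1 ⇒ x / N2 ⇒ x / x
  N0 ⇒ N0 / N1 ⇒ N1 / N1 ⇒ N2 / N1 ⇒ x / N1 ⇒ x / N2 ⇒ x / x

x / x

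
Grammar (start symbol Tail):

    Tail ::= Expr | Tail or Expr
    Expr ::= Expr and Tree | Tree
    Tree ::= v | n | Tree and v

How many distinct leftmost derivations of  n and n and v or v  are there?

Parse trees for n and n and v or v:
  [Tail [Tail [Expr [Expr [Tree n]] and [Tree [Tree n] and v]]] or [Expr [Tree v]]]
  [Tail [Tail [Expr [Expr [Expr [Tree n]] and [Tree n]] and [Tree v]]] or [Expr [Tree v]]]

2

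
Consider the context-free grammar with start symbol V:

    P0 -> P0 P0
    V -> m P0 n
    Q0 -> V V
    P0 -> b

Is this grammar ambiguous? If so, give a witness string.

Witness: m b b b n

Derivation 1: V ⇒ m P0 n ⇒ m P0 P0 n ⇒ m P0 P0 P0 n ⇒ m b P0 P0 n ⇒ m b b P0 n ⇒ m b b b n
Derivation 2: V ⇒ m P0 n ⇒ m P0 P0 n ⇒ m b P0 n ⇒ m b P0 P0 n ⇒ m b b P0 n ⇒ m b b b n

Two distinct leftmost derivations for the same string.

Ambiguous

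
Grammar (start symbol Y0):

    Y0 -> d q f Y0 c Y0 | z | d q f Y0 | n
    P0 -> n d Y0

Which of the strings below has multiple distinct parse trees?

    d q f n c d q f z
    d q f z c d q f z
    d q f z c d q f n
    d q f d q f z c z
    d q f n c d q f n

d q f n c d q f z: 1 tree
d q f z c d q f z: 1 tree
d q f z c d q f n: 1 tree
d q f d q f z c z: 2 trees
d q f n c d q f n: 1 tree

d q f d q f z c z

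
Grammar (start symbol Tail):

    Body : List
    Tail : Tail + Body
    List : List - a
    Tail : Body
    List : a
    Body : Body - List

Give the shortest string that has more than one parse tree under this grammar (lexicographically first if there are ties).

length 1: no string has ≥2 trees
length 3: a - a has 2 parse trees

Two derivations of a - a:
  Tail ⇒ Body ⇒ List ⇒ List - a ⇒ a - a
  Tail ⇒ Body ⇒ Body - List ⇒ List - List ⇒ a - List ⇒ a - a

a - a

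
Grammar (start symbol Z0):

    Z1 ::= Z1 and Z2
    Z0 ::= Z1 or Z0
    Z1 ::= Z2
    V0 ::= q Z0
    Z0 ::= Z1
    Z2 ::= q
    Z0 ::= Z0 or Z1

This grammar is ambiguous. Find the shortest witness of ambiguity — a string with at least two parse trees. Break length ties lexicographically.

q or q

length 1: no string has ≥2 trees
length 3: q or q has 2 parse trees

Two derivations of q or q:
  Z0 ⇒ Z1 or Z0 ⇒ Z2 or Z0 ⇒ q or Z0 ⇒ q or Z1 ⇒ q or Z2 ⇒ q or q
  Z0 ⇒ Z0 or Z1 ⇒ Z1 or Z1 ⇒ Z2 or Z1 ⇒ q or Z1 ⇒ q or Z2 ⇒ q or q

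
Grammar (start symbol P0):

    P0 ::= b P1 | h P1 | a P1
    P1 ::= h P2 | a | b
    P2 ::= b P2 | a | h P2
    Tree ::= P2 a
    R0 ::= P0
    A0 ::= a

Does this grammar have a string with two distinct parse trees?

Unambiguous

Only P0, P1, P2 are reachable from P0; ignoring the rest: Restricted to the reachable nonterminals, every rule has the form A → t or A → t B, and no two rules for the same A share a first terminal. The grammar encodes a DFA — one run per string.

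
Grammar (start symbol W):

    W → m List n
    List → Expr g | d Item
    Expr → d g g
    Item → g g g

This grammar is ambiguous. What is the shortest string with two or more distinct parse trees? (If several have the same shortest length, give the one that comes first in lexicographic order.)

length 6: m d g g g n has 2 parse trees

Two derivations of m d g g g n:
  W ⇒ m List n ⇒ m Expr g n ⇒ m d g g g n
  W ⇒ m List n ⇒ m d Item n ⇒ m d g g g n

m d g g g n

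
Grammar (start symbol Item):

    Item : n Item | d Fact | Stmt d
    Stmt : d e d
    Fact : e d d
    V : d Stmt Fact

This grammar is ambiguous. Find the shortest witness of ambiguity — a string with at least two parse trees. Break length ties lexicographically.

d e d d

length 4: d e d d has 2 parse trees

Two derivations of d e d d:
  Item ⇒ d Fact ⇒ d e d d
  Item ⇒ Stmt d ⇒ d e d d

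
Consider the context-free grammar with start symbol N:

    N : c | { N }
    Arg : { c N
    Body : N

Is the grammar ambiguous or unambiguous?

(Arg, Body are unreachable from N, so their rules don't affect L(N).) L(N) is { openⁿ atom closeⁿ : n ≥ 0 }. The bracket depth fixes n, and the derivation is forced at every step.

Unambiguous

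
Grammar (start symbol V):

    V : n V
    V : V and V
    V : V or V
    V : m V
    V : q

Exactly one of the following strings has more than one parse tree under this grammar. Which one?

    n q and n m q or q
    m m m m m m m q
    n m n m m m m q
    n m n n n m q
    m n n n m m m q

n q and n m q or q: 9 trees
m m m m m m m q: 1 tree
n m n m m m m q: 1 tree
n m n n n m q: 1 tree
m n n n m m m q: 1 tree

n q and n m q or q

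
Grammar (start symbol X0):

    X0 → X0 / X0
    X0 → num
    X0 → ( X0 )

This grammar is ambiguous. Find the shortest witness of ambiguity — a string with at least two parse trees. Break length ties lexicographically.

length 1: no string has ≥2 trees
length 3: no string has ≥2 trees
length 5: num / num / num has 2 parse trees

Two derivations of num / num / num:
  X0 ⇒ X0 / X0 ⇒ X0 / X0 / X0 ⇒ num / X0 / X0 ⇒ num / num / X0 ⇒ num / num / num
  X0 ⇒ X0 / X0 ⇒ num / X0 ⇒ num / X0 / X0 ⇒ num / num / X0 ⇒ num / num / num

num / num / num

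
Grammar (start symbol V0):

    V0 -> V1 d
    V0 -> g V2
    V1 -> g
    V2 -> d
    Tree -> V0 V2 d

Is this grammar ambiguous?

Ambiguous

Witness: g d

Derivation 1: V0 ⇒ V1 d ⇒ g d
Derivation 2: V0 ⇒ g V2 ⇒ g d

Two distinct leftmost derivations for the same string.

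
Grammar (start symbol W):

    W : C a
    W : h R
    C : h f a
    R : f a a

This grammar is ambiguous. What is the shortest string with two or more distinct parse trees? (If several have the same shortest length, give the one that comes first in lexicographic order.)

h f a a

length 4: h f a a has 2 parse trees

Two derivations of h f a a:
  W ⇒ C a ⇒ h f a a
  W ⇒ h R ⇒ h f a a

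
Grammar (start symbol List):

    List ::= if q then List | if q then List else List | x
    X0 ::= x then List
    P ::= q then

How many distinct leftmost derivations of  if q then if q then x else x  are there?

2

Parse trees for if q then if q then x else x:
  [List if q then [List if q then [List x] else [List x]]]
  [List if q then [List if q then [List x]] else [List x]]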